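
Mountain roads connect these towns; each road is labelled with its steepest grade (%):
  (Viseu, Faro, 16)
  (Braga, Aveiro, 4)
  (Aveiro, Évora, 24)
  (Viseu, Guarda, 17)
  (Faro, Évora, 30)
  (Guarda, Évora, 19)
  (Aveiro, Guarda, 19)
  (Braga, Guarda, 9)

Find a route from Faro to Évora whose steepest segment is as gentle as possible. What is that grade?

Checking several routes:
Faro→Viseu→Guarda→Aveiro→Évora: max(16, 17, 19, 24) = 24
Faro→Viseu→Guarda→Évora: max(16, 17, 19) = 19
Faro→Viseu→Guarda→Braga→Aveiro→Évora: max(16, 17, 9, 4, 24) = 24
The minimum achievable maximum is 19%.

19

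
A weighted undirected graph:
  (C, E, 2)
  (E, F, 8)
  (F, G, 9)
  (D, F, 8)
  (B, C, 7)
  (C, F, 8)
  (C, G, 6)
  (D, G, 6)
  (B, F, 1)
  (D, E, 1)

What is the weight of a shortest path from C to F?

Some routes from C to F:
C - B - F: 7 + 1 = 8
C - F: 8
C - E - F: 2 + 8 = 10
Best route has total 8.

8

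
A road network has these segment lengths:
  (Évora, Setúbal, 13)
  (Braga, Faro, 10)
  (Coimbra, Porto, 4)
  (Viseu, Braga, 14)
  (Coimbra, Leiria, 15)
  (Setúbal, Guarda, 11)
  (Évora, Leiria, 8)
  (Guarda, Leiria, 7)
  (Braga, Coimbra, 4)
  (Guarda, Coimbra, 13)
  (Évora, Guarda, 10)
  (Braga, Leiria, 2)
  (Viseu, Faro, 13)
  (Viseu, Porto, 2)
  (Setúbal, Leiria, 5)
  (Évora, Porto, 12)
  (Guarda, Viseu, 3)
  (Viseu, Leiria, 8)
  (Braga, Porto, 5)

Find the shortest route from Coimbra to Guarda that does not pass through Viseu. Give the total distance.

A few of the Coimbra→Guarda routes:
Coimbra -> Guarda: 13
Coimbra -> Leiria -> Guarda: 15 + 7 = 22
Coimbra -> Braga -> Leiria -> Guarda: 4 + 2 + 7 = 13
Coimbra -> Braga -> Leiria -> Évora -> Guarda: 4 + 2 + 8 + 10 = 24
Coimbra -> Porto -> Braga -> Leiria -> Guarda: 4 + 5 + 2 + 7 = 18
Coimbra -> Braga -> Leiria -> Setúbal -> Guarda: 4 + 2 + 5 + 11 = 22
The minimum is 13.

13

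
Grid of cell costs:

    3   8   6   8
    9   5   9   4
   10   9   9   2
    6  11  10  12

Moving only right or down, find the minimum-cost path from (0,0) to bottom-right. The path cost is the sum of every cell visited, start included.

Best path: (0,0) -> (0,1) -> (0,2) -> (0,3) -> (1,3) -> (2,3) -> (3,3)
Cost: 3 + 8 + 6 + 8 + 4 + 2 + 12 = 43

43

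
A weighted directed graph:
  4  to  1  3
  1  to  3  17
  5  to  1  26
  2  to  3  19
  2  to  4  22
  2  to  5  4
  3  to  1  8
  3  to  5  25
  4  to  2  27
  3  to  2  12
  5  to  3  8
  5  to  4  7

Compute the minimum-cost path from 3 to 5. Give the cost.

Candidate routes:
3 -> 2 -> 5: 12 + 4 = 16
3 -> 5: 25
The minimum is 16.

16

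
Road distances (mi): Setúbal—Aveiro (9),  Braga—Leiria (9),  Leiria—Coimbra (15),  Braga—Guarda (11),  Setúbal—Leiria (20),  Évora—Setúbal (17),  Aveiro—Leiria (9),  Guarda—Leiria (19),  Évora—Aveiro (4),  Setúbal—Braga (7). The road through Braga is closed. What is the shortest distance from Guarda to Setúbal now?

Candidate routes:
Guarda - Leiria - Aveiro - Setúbal: 19 + 9 + 9 = 37
Guarda - Leiria - Setúbal: 19 + 20 = 39
Guarda - Leiria - Aveiro - Évora - Setúbal: 19 + 9 + 4 + 17 = 49
Best route has total 37 mi.

37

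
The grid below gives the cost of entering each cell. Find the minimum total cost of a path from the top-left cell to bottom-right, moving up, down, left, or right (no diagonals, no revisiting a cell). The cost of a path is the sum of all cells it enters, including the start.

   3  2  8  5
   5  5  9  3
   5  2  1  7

20

Path (0,0) (0,1) (1,1) (2,1) (2,2) (2,3): 3 + 2 + 5 + 2 + 1 + 7 = 20.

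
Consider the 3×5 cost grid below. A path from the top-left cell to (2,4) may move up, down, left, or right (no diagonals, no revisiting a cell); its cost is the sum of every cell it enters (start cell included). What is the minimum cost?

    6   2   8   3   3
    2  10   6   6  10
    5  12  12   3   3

Cheapest: r0c0 -> r0c1 -> r0c2 -> r0c3 -> r1c3 -> r2c3 -> r2c4
  6 + 2 + 8 + 3 + 6 + 3 + 3 = 31

31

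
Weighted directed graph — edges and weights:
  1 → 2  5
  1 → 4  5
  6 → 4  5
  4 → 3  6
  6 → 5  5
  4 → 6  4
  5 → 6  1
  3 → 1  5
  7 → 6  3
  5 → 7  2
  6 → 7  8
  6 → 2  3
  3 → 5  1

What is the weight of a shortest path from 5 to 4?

6

Candidate routes:
5 → 6 → 4: 1 + 5 = 6
5 → 7 → 6 → 4: 2 + 3 + 5 = 10
The minimum is 6.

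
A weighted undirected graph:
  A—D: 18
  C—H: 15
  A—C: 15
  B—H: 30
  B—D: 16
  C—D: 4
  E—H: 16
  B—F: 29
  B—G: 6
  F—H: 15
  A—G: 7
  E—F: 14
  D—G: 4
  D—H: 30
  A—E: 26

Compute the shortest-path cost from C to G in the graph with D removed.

Comparing a few candidate routes:
C→H→E→A→G: 15 + 16 + 26 + 7 = 64
C→A→G: 15 + 7 = 22
C→H→B→G: 15 + 30 + 6 = 51
Best route has total 22.

22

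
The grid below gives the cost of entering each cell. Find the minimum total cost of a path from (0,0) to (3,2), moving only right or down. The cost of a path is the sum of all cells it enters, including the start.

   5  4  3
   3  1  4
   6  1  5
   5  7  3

One optimal route is r0c0 → r1c0 → r1c1 → r2c1 → r2c2 → r3c2.
Its cost is 5 + 3 + 1 + 1 + 5 + 3 = 18.

18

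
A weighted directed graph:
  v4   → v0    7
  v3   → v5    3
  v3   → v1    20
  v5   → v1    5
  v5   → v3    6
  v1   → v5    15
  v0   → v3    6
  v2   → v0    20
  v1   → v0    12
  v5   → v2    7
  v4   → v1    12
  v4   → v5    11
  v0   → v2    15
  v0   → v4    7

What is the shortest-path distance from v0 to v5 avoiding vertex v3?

18

Candidate routes:
v0 - v4 - v5: 7 + 11 = 18
v0 - v4 - v1 - v5: 7 + 12 + 15 = 34
The minimum is 18.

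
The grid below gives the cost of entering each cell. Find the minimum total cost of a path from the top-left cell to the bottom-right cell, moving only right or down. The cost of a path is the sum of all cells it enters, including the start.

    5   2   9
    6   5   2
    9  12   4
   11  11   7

25

Cheapest: (0,0)→(0,1)→(1,1)→(1,2)→(2,2)→(3,2)
  5 + 2 + 5 + 2 + 4 + 7 = 25
(Top row then right column would cost 29.)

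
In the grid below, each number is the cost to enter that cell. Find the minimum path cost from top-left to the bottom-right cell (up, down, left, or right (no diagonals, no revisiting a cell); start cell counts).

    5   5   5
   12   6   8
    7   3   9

Best path: (0,0) -> (0,1) -> (1,1) -> (2,1) -> (2,2)
Cost: 5 + 5 + 6 + 3 + 9 = 28

28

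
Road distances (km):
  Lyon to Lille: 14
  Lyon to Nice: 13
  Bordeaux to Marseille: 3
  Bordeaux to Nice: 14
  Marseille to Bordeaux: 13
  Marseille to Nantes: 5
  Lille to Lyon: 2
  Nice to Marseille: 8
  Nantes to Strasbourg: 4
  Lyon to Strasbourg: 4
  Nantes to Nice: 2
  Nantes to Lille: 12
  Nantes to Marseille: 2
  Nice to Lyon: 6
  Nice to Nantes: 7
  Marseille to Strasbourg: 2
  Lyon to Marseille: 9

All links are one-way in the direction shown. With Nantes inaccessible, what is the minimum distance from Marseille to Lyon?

Candidate routes:
Marseille-Bordeaux-Nice-Lyon: 13 + 14 + 6 = 33
Shortest: 33 km.

33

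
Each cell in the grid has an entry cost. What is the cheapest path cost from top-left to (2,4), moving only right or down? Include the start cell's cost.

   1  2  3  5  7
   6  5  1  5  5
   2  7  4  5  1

17

Path (0,0) -> (0,1) -> (0,2) -> (1,2) -> (2,2) -> (2,3) -> (2,4): 1 + 2 + 3 + 1 + 4 + 5 + 1 = 17.
For comparison, the top-then-right route costs 24.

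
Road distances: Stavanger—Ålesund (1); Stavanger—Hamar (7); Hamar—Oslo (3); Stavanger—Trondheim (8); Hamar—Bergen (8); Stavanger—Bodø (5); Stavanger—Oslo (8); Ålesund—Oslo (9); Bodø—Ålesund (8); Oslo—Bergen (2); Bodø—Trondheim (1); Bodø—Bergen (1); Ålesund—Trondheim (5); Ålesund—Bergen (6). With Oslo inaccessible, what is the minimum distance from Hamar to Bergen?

A few of the Hamar→Bergen routes:
Hamar-Stavanger-Trondheim-Bodø-Bergen: 7 + 8 + 1 + 1 = 17
Hamar-Stavanger-Bodø-Bergen: 7 + 5 + 1 = 13
Hamar-Stavanger-Ålesund-Bodø-Bergen: 7 + 1 + 8 + 1 = 17
Hamar-Bergen: 8
Hamar-Stavanger-Ålesund-Trondheim-Bodø-Bergen: 7 + 1 + 5 + 1 + 1 = 15
Hamar-Stavanger-Ålesund-Bergen: 7 + 1 + 6 = 14
Shortest: 8.

8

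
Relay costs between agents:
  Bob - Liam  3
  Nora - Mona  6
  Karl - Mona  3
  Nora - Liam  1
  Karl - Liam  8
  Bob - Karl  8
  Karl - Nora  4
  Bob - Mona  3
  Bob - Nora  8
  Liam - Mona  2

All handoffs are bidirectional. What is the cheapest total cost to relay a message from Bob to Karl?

6

Some routes from Bob to Karl:
Bob - Karl: 8
Bob - Liam - Mona - Karl: 3 + 2 + 3 = 8
Bob - Liam - Nora - Karl: 3 + 1 + 4 = 8
Bob - Mona - Karl: 3 + 3 = 6
Best route has total 6.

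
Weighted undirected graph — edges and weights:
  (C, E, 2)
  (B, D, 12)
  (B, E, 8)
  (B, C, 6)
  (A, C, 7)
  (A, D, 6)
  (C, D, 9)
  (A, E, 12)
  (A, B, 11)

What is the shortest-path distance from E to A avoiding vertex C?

12

Paths from E to A avoiding C:
E-B-D-A: 8 + 12 + 6 = 26
E-B-A: 8 + 11 = 19
E-A: 12
The minimum is 12.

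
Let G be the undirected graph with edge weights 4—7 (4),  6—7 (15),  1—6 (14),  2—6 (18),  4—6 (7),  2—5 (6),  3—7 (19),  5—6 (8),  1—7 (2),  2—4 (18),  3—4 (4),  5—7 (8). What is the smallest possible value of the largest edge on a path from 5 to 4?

8

A few of the 5→4 routes:
5-6-1-7-4: max(8, 14, 2, 4) = 14
5-7-6-4: max(8, 15, 7) = 15
5-6-4: max(8, 7) = 8
5-7-4: max(8, 4) = 8
5-6-7-4: max(8, 15, 4) = 15
5-7-1-6-4: max(8, 2, 14, 7) = 14
Best route has worst link 8.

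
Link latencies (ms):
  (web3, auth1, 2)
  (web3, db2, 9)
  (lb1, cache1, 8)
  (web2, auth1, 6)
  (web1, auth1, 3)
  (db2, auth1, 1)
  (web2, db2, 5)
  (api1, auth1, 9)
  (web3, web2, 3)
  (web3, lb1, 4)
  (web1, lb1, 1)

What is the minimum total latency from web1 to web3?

Comparing a few candidate routes:
web1 - lb1 - web3: 1 + 4 = 5
web1 - auth1 - web3: 3 + 2 = 5
web1 - auth1 - db2 - web2 - web3: 3 + 1 + 5 + 3 = 12
web1 - auth1 - web2 - web3: 3 + 6 + 3 = 12
web1 - auth1 - db2 - web3: 3 + 1 + 9 = 13
Best route has total 5 ms.

5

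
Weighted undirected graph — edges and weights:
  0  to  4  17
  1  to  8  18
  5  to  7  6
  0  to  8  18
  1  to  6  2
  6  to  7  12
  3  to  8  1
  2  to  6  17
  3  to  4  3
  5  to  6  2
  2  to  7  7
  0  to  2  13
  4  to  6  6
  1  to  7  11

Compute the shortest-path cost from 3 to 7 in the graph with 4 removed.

29

Comparing a few candidate routes:
3 -> 8 -> 1 -> 7: 1 + 18 + 11 = 30
3 -> 8 -> 1 -> 6 -> 2 -> 7: 1 + 18 + 2 + 17 + 7 = 45
3 -> 8 -> 1 -> 6 -> 5 -> 7: 1 + 18 + 2 + 2 + 6 = 29
3 -> 8 -> 0 -> 2 -> 7: 1 + 18 + 13 + 7 = 39
3 -> 8 -> 0 -> 2 -> 6 -> 5 -> 7: 1 + 18 + 13 + 17 + 2 + 6 = 57
3 -> 8 -> 1 -> 6 -> 7: 1 + 18 + 2 + 12 = 33
The minimum is 29.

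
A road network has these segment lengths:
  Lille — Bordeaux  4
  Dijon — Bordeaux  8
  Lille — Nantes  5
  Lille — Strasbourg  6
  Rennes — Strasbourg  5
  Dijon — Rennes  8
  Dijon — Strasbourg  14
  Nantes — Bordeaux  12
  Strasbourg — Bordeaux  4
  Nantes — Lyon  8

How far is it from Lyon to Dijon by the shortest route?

Some routes from Lyon to Dijon:
Lyon → Nantes → Lille → Strasbourg → Rennes → Dijon: 8 + 5 + 6 + 5 + 8 = 32
Lyon → Nantes → Lille → Strasbourg → Dijon: 8 + 5 + 6 + 14 = 33
Lyon → Nantes → Bordeaux → Dijon: 8 + 12 + 8 = 28
Lyon → Nantes → Lille → Strasbourg → Bordeaux → Dijon: 8 + 5 + 6 + 4 + 8 = 31
Lyon → Nantes → Lille → Bordeaux → Dijon: 8 + 5 + 4 + 8 = 25
Best route has total 25.

25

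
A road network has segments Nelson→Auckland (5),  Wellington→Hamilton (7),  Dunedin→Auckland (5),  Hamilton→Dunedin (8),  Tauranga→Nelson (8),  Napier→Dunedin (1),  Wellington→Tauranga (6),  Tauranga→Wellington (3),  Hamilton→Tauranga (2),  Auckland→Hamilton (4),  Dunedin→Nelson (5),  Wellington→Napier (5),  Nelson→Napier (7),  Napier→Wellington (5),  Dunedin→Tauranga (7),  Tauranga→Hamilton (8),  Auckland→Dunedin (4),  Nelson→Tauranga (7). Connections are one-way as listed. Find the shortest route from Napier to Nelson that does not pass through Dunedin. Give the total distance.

Routes from Napier to Nelson avoiding Dunedin:
Napier→Wellington→Tauranga→Nelson: 5 + 6 + 8 = 19
Napier→Wellington→Hamilton→Tauranga→Nelson: 5 + 7 + 2 + 8 = 22
Best route has total 19 km.

19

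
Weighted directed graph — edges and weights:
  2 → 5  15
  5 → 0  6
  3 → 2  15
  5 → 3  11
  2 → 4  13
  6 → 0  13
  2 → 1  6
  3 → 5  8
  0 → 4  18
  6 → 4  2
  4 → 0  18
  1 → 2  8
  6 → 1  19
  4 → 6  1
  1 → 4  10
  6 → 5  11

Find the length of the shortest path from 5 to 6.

Routes from 5 to 6:
5 -> 3 -> 2 -> 4 -> 6: 11 + 15 + 13 + 1 = 40
5 -> 0 -> 4 -> 6: 6 + 18 + 1 = 25
5 -> 3 -> 2 -> 1 -> 4 -> 6: 11 + 15 + 6 + 10 + 1 = 43
The minimum is 25.

25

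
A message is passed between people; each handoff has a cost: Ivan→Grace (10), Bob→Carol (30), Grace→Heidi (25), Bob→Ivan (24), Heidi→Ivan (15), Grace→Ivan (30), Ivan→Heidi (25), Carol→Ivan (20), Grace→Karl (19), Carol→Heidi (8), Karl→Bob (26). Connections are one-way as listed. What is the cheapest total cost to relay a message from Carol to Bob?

Paths from Carol to Bob:
Carol-Heidi-Ivan-Grace-Karl-Bob: 8 + 15 + 10 + 19 + 26 = 78
Carol-Ivan-Grace-Karl-Bob: 20 + 10 + 19 + 26 = 75
Shortest: 75.

75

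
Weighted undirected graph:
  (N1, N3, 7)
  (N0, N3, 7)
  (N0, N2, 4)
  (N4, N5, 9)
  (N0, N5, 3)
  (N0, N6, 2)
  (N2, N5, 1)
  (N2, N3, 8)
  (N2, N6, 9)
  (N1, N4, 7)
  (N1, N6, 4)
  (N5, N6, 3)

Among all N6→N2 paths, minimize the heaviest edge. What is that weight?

Checking several routes:
N6-N1-N3-N0-N2: max(4, 7, 7, 4) = 7
N6-N5-N0-N2: max(3, 3, 4) = 4
N6-N0-N2: max(2, 4) = 4
N6-N0-N5-N2: max(2, 3, 1) = 3
N6-N5-N2: max(3, 1) = 3
Best route has worst link 3.

3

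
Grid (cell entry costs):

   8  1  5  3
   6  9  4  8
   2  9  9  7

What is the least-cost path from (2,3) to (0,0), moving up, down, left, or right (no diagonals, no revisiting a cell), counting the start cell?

Cheapest: [2,3] → [1,3] → [0,3] → [0,2] → [0,1] → [0,0]
  7 + 8 + 3 + 5 + 1 + 8 = 32

32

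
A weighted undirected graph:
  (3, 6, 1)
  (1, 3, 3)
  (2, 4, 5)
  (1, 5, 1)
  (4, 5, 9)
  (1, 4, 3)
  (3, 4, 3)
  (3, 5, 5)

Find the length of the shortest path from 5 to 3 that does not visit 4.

4

Paths from 5 to 3 avoiding 4:
5 → 3: 5
5 → 1 → 3: 1 + 3 = 4
Shortest: 4.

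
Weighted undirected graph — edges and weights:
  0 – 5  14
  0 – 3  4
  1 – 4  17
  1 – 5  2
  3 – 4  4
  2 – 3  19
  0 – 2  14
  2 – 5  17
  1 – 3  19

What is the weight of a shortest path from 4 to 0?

Some routes from 4 to 0:
4 - 1 - 3 - 0: 17 + 19 + 4 = 40
4 - 3 - 1 - 5 - 0: 4 + 19 + 2 + 14 = 39
4 - 1 - 5 - 0: 17 + 2 + 14 = 33
4 - 3 - 2 - 0: 4 + 19 + 14 = 37
4 - 1 - 5 - 2 - 0: 17 + 2 + 17 + 14 = 50
4 - 3 - 0: 4 + 4 = 8
The minimum is 8.

8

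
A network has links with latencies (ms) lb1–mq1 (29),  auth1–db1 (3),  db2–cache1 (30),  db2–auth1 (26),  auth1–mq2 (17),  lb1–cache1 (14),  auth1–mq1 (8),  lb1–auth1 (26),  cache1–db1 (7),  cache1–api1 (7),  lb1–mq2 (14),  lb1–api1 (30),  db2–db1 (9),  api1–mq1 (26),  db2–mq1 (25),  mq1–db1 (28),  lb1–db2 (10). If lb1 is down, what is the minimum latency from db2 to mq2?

29

Comparing a few candidate routes:
db2 - db1 - auth1 - mq2: 9 + 3 + 17 = 29
db2 - auth1 - mq2: 26 + 17 = 43
db2 - mq1 - auth1 - mq2: 25 + 8 + 17 = 50
db2 - cache1 - db1 - auth1 - mq2: 30 + 7 + 3 + 17 = 57
The minimum is 29 ms.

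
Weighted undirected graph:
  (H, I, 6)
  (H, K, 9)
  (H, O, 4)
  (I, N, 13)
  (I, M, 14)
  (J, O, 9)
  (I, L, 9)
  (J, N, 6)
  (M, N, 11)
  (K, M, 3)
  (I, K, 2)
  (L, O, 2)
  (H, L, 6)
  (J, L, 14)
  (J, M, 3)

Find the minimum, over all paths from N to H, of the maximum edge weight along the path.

6

Comparing a few candidate routes:
N→J→O→L→H: max(6, 9, 2, 6) = 9
N→J→O→L→I→H: max(6, 9, 2, 9, 6) = 9
N→J→O→H: max(6, 9, 4) = 9
N→J→O→L→I→K→H: max(6, 9, 2, 9, 2, 9) = 9
N→J→M→K→I→H: max(6, 3, 3, 2, 6) = 6
Best route has worst link 6.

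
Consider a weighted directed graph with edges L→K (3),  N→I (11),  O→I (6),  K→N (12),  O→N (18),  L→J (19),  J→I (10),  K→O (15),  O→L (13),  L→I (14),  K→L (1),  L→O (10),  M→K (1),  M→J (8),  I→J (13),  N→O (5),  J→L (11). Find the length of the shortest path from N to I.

11

Routes from N to I:
N-I: 11
N-O-L-I: 5 + 13 + 14 = 32
N-O-I: 5 + 6 = 11
N-O-L-J-I: 5 + 13 + 19 + 10 = 47
The minimum is 11.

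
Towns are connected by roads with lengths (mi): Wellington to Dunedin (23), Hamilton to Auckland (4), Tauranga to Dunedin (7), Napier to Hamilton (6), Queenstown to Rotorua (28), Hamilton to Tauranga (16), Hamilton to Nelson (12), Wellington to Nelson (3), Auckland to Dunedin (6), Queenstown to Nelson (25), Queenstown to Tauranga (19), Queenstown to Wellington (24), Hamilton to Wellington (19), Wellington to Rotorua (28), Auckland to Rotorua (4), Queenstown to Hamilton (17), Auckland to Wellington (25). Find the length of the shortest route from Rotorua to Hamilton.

8

Some routes from Rotorua to Hamilton:
Rotorua → Auckland → Hamilton: 4 + 4 = 8
Rotorua → Auckland → Dunedin → Tauranga → Hamilton: 4 + 6 + 7 + 16 = 33
Rotorua → Wellington → Nelson → Hamilton: 28 + 3 + 12 = 43
Best route has total 8 mi.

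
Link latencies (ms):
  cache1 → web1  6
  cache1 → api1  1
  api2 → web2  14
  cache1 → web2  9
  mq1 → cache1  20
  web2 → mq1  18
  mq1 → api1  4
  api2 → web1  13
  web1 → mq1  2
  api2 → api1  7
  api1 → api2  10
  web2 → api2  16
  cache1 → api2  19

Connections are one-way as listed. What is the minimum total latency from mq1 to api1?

4

Candidate routes:
mq1-cache1-api2-api1: 20 + 19 + 7 = 46
mq1-cache1-web2-api2-api1: 20 + 9 + 16 + 7 = 52
mq1-api1: 4
mq1-cache1-api1: 20 + 1 = 21
The minimum is 4 ms.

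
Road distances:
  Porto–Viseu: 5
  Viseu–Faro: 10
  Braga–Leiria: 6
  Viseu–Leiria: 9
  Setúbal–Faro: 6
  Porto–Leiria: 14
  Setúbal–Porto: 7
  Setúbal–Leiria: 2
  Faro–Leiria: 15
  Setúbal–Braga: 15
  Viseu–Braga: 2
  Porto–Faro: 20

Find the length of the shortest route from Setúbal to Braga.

Comparing a few candidate routes:
Setúbal-Porto-Viseu-Braga: 7 + 5 + 2 = 14
Setúbal-Leiria-Viseu-Braga: 2 + 9 + 2 = 13
Setúbal-Leiria-Braga: 2 + 6 = 8
The minimum is 8.

8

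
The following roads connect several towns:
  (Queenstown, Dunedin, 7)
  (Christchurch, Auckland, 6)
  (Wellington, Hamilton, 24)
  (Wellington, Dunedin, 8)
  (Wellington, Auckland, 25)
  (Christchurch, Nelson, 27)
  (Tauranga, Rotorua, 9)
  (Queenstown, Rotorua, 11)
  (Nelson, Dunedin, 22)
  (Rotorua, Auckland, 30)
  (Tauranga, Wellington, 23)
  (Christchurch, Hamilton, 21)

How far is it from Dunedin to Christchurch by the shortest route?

39

Comparing a few candidate routes:
Dunedin-Wellington-Auckland-Christchurch: 8 + 25 + 6 = 39
Dunedin-Wellington-Tauranga-Rotorua-Auckland-Christchurch: 8 + 23 + 9 + 30 + 6 = 76
Dunedin-Wellington-Hamilton-Christchurch: 8 + 24 + 21 = 53
Dunedin-Nelson-Christchurch: 22 + 27 = 49
Dunedin-Queenstown-Rotorua-Auckland-Christchurch: 7 + 11 + 30 + 6 = 54
Shortest: 39.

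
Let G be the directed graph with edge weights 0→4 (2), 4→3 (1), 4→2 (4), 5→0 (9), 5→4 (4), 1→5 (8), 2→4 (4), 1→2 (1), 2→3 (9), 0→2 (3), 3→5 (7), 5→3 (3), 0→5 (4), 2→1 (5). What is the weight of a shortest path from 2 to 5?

Candidate routes:
2 -> 4 -> 3 -> 5: 4 + 1 + 7 = 12
2 -> 3 -> 5: 9 + 7 = 16
2 -> 1 -> 5: 5 + 8 = 13
Shortest: 12.

12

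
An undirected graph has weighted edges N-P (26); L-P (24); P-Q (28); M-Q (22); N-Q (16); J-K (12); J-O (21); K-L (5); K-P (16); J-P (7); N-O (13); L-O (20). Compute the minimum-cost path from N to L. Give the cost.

Comparing a few candidate routes:
N-O-J-K-L: 13 + 21 + 12 + 5 = 51
N-O-L: 13 + 20 = 33
N-P-K-L: 26 + 16 + 5 = 47
N-O-J-P-K-L: 13 + 21 + 7 + 16 + 5 = 62
N-P-J-K-L: 26 + 7 + 12 + 5 = 50
N-P-L: 26 + 24 = 50
The minimum is 33.

33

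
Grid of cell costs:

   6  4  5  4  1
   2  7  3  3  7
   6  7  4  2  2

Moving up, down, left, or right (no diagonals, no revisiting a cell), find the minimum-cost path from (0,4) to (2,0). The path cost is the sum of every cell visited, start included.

Best path: r0c4→r0c3→r1c3→r1c2→r1c1→r1c0→r2c0
Cost: 1 + 4 + 3 + 3 + 7 + 2 + 6 = 26

26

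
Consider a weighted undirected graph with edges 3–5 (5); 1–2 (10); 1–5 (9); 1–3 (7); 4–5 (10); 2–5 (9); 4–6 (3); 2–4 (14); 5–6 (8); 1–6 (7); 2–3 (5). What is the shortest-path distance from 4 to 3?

A few of the 4→3 routes:
4-5-3: 10 + 5 = 15
4-2-3: 14 + 5 = 19
4-6-1-3: 3 + 7 + 7 = 17
4-6-5-3: 3 + 8 + 5 = 16
Shortest: 15.

15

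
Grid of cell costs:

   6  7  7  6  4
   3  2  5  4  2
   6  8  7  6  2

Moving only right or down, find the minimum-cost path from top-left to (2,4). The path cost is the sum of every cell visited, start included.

Take r0c0→r1c0→r1c1→r1c2→r1c3→r1c4→r2c4 for a total of 6 + 3 + 2 + 5 + 4 + 2 + 2 = 24.
(Top row then right column would cost 34.)

24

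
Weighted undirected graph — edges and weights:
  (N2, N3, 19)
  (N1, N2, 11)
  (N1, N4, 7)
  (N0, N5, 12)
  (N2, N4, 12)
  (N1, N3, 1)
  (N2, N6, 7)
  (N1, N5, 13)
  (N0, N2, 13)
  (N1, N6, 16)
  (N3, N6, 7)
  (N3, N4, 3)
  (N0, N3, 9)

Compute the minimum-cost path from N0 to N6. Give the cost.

16

Checking several routes:
N0 - N3 - N6: 9 + 7 = 16
N0 - N3 - N1 - N6: 9 + 1 + 16 = 26
N0 - N2 - N6: 13 + 7 = 20
Shortest: 16.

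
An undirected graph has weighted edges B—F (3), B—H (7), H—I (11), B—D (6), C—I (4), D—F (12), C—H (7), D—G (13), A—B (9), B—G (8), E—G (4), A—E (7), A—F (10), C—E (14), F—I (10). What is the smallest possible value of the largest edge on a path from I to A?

8

Comparing a few candidate routes:
I-C-H-B-A: max(4, 7, 7, 9) = 9
I-F-A: max(10, 10) = 10
I-C-H-B-G-E-A: max(4, 7, 7, 8, 4, 7) = 8
The minimum achievable maximum is 8.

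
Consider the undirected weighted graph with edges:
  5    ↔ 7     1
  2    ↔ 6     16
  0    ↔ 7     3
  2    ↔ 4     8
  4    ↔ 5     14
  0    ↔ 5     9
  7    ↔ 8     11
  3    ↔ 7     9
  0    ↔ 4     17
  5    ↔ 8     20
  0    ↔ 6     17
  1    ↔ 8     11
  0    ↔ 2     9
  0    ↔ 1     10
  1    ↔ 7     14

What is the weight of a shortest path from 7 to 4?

A few of the 7→4 routes:
7-0-2-4: 3 + 9 + 8 = 20
7-5-4: 1 + 14 = 15
7-0-4: 3 + 17 = 20
Shortest: 15.

15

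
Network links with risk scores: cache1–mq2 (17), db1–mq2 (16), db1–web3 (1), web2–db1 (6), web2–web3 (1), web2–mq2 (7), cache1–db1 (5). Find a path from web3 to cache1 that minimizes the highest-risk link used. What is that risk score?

Comparing a few candidate routes:
web3-web2-mq2-db1-cache1: max(1, 7, 16, 5) = 16
web3-web2-db1-mq2-cache1: max(1, 6, 16, 17) = 17
web3-web2-db1-cache1: max(1, 6, 5) = 6
web3-db1-cache1: max(1, 5) = 5
web3-web2-mq2-cache1: max(1, 7, 17) = 17
The minimum achievable maximum is 5.

5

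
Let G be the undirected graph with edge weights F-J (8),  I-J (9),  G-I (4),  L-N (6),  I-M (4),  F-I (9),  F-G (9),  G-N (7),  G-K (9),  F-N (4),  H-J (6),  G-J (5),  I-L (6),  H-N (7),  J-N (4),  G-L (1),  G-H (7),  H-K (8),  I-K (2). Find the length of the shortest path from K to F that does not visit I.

Comparing a few candidate routes:
K → H → N → F: 8 + 7 + 4 = 19
K → G → N → F: 9 + 7 + 4 = 20
K → G → F: 9 + 9 = 18
Shortest: 18.

18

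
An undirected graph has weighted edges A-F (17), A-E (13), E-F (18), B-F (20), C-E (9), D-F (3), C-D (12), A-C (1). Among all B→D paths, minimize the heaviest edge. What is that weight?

20

Candidate routes:
B -> F -> E -> C -> D: max(20, 18, 9, 12) = 20
B -> F -> A -> E -> C -> D: max(20, 17, 13, 9, 12) = 20
B -> F -> E -> A -> C -> D: max(20, 18, 13, 1, 12) = 20
B -> F -> A -> C -> D: max(20, 17, 1, 12) = 20
B -> F -> D: max(20, 3) = 20
Smallest bottleneck: 20.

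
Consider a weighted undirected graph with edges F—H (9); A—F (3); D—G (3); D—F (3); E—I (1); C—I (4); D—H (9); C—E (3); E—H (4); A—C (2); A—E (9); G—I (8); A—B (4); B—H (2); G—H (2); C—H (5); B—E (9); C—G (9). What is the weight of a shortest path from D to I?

Some routes from D to I:
D - G - I: 3 + 8 = 11
D - G - H - E - I: 3 + 2 + 4 + 1 = 10
D - F - A - C - I: 3 + 3 + 2 + 4 = 12
The minimum is 10.

10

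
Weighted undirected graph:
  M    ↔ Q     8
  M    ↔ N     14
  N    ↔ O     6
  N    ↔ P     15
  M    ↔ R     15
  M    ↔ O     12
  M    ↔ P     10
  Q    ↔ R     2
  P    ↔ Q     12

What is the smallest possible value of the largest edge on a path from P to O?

Some routes from P to O:
P → M → O: max(10, 12) = 12
P → Q → M → N → O: max(12, 8, 14, 6) = 14
P → Q → M → O: max(12, 8, 12) = 12
The minimum achievable maximum is 12.

12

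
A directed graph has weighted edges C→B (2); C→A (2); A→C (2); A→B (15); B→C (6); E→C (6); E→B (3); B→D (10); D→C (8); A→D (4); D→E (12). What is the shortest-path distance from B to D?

Candidate routes:
B→D: 10
B→C→A→D: 6 + 2 + 4 = 12
Best route has total 10.

10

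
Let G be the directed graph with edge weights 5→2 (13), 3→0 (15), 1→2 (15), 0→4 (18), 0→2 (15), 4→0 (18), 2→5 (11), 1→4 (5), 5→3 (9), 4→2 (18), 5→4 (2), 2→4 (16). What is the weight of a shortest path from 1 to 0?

23

Paths from 1 to 0:
1→2→4→0: 15 + 16 + 18 = 49
1→2→5→3→0: 15 + 11 + 9 + 15 = 50
1→4→0: 5 + 18 = 23
1→4→2→5→3→0: 5 + 18 + 11 + 9 + 15 = 58
1→2→5→4→0: 15 + 11 + 2 + 18 = 46
The minimum is 23.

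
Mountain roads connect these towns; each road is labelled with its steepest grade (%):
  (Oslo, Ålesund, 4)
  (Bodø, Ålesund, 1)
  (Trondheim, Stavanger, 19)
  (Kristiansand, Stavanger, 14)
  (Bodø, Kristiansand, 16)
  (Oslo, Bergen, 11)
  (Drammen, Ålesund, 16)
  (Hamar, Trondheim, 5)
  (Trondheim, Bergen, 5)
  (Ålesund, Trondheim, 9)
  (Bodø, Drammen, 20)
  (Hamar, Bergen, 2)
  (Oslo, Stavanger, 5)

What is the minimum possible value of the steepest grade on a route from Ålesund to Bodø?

1

Comparing a few candidate routes:
Ålesund → Trondheim → Hamar → Bergen → Oslo → Stavanger → Kristiansand → Bodø: max(9, 5, 2, 11, 5, 14, 16) = 16
Ålesund → Bodø: max(1) = 1
Ålesund → Trondheim → Bergen → Oslo → Stavanger → Kristiansand → Bodø: max(9, 5, 11, 5, 14, 16) = 16
The minimum achievable maximum is 1%.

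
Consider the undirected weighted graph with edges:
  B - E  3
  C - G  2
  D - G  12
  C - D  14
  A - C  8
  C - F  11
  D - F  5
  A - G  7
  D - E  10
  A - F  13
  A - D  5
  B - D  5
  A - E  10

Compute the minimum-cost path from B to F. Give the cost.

Some routes from B to F:
B → E → D → F: 3 + 10 + 5 = 18
B → D → F: 5 + 5 = 10
B → E → A → D → F: 3 + 10 + 5 + 5 = 23
Best route has total 10.

10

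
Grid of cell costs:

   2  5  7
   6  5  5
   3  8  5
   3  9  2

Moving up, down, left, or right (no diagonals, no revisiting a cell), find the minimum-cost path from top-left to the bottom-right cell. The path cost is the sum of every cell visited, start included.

Best path: r0c0 -> r0c1 -> r1c1 -> r1c2 -> r2c2 -> r3c2
Cost: 2 + 5 + 5 + 5 + 5 + 2 = 24

24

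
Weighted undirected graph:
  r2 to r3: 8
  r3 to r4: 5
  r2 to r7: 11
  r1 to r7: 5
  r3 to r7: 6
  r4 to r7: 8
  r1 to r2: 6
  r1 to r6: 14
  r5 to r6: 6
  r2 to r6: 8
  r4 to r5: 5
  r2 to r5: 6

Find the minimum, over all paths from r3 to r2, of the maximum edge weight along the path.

6

A few of the r3→r2 routes:
r3→r7→r1→r2: max(6, 5, 6) = 6
r3→r4→r5→r2: max(5, 5, 6) = 6
r3→r4→r7→r1→r2: max(5, 8, 5, 6) = 8
The minimum achievable maximum is 6.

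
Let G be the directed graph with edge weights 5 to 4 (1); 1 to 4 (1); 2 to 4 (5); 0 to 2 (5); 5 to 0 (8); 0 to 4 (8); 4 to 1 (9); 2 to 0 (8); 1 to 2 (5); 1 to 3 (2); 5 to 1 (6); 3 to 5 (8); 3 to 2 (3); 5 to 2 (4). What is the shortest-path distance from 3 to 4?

8

Comparing a few candidate routes:
3 - 5 - 4: 8 + 1 = 9
3 - 2 - 0 - 4: 3 + 8 + 8 = 19
3 - 5 - 1 - 4: 8 + 6 + 1 = 15
3 - 2 - 4: 3 + 5 = 8
3 - 5 - 2 - 4: 8 + 4 + 5 = 17
Shortest: 8.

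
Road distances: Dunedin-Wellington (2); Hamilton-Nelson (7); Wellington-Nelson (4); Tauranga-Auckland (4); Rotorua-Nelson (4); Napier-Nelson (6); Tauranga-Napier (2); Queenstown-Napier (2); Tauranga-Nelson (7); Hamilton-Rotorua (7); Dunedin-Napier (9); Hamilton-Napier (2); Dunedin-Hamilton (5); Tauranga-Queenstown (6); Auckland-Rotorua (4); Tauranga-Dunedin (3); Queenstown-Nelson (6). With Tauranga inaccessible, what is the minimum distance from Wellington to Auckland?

Checking several routes:
Wellington-Dunedin-Hamilton-Napier-Nelson-Rotorua-Auckland: 2 + 5 + 2 + 6 + 4 + 4 = 23
Wellington-Nelson-Hamilton-Rotorua-Auckland: 4 + 7 + 7 + 4 = 22
Wellington-Dunedin-Hamilton-Rotorua-Auckland: 2 + 5 + 7 + 4 = 18
Wellington-Nelson-Rotorua-Auckland: 4 + 4 + 4 = 12
Wellington-Nelson-Napier-Hamilton-Rotorua-Auckland: 4 + 6 + 2 + 7 + 4 = 23
Wellington-Dunedin-Hamilton-Nelson-Rotorua-Auckland: 2 + 5 + 7 + 4 + 4 = 22
Shortest: 12.

12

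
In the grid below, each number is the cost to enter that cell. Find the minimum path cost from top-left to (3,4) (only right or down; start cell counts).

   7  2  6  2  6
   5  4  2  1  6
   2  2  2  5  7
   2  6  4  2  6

29

Take (0,0)→(0,1)→(1,1)→(1,2)→(1,3)→(2,3)→(3,3)→(3,4) for a total of 7 + 2 + 4 + 2 + 1 + 5 + 2 + 6 = 29.
(Top row then right column would cost 42.)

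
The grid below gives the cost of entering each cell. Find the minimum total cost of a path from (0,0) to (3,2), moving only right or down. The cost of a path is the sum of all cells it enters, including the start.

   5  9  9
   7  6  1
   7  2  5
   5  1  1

22

Cheapest: (0,0)→(1,0)→(1,1)→(2,1)→(3,1)→(3,2)
  5 + 7 + 6 + 2 + 1 + 1 = 22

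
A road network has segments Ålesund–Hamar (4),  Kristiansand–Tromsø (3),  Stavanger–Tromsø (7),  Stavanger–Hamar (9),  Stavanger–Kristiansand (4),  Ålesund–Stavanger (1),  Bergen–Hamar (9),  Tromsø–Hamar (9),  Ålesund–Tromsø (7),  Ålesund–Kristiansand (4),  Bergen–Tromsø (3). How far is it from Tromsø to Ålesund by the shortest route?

7

A few of the Tromsø→Ålesund routes:
Tromsø -> Kristiansand -> Stavanger -> Ålesund: 3 + 4 + 1 = 8
Tromsø -> Ålesund: 7
Tromsø -> Kristiansand -> Ålesund: 3 + 4 = 7
Shortest: 7 km.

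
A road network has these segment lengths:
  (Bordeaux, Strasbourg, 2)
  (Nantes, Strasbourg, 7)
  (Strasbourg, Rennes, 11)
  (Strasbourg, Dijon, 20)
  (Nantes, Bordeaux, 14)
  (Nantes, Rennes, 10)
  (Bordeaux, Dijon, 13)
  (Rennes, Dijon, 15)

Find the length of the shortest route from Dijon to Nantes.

22

A few of the Dijon→Nantes routes:
Dijon -> Rennes -> Strasbourg -> Nantes: 15 + 11 + 7 = 33
Dijon -> Strasbourg -> Nantes: 20 + 7 = 27
Dijon -> Bordeaux -> Nantes: 13 + 14 = 27
Dijon -> Bordeaux -> Strasbourg -> Nantes: 13 + 2 + 7 = 22
Dijon -> Rennes -> Nantes: 15 + 10 = 25
Dijon -> Bordeaux -> Strasbourg -> Rennes -> Nantes: 13 + 2 + 11 + 10 = 36
Best route has total 22.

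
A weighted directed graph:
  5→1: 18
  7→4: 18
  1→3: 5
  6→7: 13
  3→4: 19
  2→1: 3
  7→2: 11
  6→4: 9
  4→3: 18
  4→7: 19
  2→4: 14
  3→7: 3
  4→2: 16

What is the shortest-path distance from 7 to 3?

Candidate routes:
7→4→3: 18 + 18 = 36
7→2→1→3: 11 + 3 + 5 = 19
7→2→4→3: 11 + 14 + 18 = 43
7→4→2→1→3: 18 + 16 + 3 + 5 = 42
Shortest: 19.

19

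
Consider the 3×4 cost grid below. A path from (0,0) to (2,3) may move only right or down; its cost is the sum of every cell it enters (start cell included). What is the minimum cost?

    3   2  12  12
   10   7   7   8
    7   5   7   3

27

Cheapest: (0,0)→(0,1)→(1,1)→(2,1)→(2,2)→(2,3)
  3 + 2 + 7 + 5 + 7 + 3 = 27
(Top row then right column would cost 40.)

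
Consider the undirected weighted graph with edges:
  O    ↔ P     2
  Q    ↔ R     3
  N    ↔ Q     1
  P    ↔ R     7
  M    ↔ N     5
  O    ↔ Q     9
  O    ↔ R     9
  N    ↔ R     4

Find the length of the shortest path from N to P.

11

Some routes from N to P:
N - Q - R - P: 1 + 3 + 7 = 11
N - R - O - P: 4 + 9 + 2 = 15
N - Q - O - P: 1 + 9 + 2 = 12
N - R - P: 4 + 7 = 11
The minimum is 11.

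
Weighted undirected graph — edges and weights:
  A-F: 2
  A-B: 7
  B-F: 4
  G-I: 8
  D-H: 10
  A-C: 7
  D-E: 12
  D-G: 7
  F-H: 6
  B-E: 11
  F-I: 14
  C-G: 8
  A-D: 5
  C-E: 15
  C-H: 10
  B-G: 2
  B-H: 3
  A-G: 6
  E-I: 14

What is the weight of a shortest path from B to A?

6

A few of the B→A routes:
B - G - A: 2 + 6 = 8
B - A: 7
B - H - F - A: 3 + 6 + 2 = 11
B - F - A: 4 + 2 = 6
Shortest: 6.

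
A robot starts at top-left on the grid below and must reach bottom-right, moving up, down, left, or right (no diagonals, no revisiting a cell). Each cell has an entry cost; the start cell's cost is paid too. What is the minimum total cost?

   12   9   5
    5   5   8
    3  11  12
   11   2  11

Cheapest: (0,0) (1,0) (2,0) (2,1) (3,1) (3,2)
  12 + 5 + 3 + 11 + 2 + 11 = 44

44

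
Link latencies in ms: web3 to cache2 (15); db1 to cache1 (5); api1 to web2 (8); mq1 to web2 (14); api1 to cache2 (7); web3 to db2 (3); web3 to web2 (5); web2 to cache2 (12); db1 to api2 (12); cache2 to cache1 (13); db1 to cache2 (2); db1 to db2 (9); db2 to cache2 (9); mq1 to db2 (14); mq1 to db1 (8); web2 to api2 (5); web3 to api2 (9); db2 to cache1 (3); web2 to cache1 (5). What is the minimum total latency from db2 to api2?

12

A few of the db2→api2 routes:
db2 → cache1 → web2 → web3 → api2: 3 + 5 + 5 + 9 = 22
db2 → cache1 → db1 → api2: 3 + 5 + 12 = 20
db2 → web3 → api2: 3 + 9 = 12
db2 → cache1 → web2 → api2: 3 + 5 + 5 = 13
db2 → web3 → web2 → api2: 3 + 5 + 5 = 13
db2 → db1 → api2: 9 + 12 = 21
Shortest: 12 ms.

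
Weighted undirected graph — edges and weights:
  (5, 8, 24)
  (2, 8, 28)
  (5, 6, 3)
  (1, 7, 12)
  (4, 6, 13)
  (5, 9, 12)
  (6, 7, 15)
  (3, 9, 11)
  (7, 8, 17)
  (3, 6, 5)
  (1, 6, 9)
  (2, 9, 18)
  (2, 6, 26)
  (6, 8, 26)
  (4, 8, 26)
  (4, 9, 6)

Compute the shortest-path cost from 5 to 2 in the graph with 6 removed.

Paths from 5 to 2 avoiding 6:
5-8-4-9-2: 24 + 26 + 6 + 18 = 74
5-8-2: 24 + 28 = 52
5-9-4-8-2: 12 + 6 + 26 + 28 = 72
5-9-2: 12 + 18 = 30
Shortest: 30.

30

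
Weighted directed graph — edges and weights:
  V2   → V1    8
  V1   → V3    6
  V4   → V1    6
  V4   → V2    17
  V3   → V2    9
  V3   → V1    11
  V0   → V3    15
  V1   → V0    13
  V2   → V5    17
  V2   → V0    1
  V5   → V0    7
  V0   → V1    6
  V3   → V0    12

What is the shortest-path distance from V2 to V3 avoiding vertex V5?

13

Routes from V2 to V3 avoiding V5:
V2-V0-V3: 1 + 15 = 16
V2-V0-V1-V3: 1 + 6 + 6 = 13
V2-V1-V3: 8 + 6 = 14
V2-V1-V0-V3: 8 + 13 + 15 = 36
Shortest: 13.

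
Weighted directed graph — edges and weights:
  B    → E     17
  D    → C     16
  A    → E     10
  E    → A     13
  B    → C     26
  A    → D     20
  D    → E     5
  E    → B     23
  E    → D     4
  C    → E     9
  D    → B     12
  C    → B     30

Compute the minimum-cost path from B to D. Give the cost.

21

Candidate routes:
B-E-A-D: 17 + 13 + 20 = 50
B-E-D: 17 + 4 = 21
B-C-E-D: 26 + 9 + 4 = 39
B-C-E-A-D: 26 + 9 + 13 + 20 = 68
The minimum is 21.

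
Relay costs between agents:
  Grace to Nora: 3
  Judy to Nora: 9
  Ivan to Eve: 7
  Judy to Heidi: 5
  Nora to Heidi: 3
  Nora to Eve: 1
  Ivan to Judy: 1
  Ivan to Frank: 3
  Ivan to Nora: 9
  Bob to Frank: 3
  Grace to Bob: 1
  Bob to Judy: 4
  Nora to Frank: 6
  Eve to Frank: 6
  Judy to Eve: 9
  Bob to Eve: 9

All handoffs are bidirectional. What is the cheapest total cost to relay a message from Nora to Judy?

8

A few of the Nora→Judy routes:
Nora→Eve→Ivan→Judy: 1 + 7 + 1 = 9
Nora→Judy: 9
Nora→Heidi→Judy: 3 + 5 = 8
Nora→Grace→Bob→Judy: 3 + 1 + 4 = 8
The minimum is 8.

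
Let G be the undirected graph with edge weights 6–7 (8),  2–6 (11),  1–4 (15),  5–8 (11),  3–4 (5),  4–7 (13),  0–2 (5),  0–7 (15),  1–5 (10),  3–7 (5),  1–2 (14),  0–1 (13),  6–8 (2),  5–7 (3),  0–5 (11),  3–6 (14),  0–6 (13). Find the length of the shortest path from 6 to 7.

Comparing a few candidate routes:
6 → 0 → 5 → 7: 13 + 11 + 3 = 27
6 → 7: 8
6 → 0 → 7: 13 + 15 = 28
6 → 3 → 7: 14 + 5 = 19
6 → 2 → 0 → 5 → 7: 11 + 5 + 11 + 3 = 30
6 → 8 → 5 → 7: 2 + 11 + 3 = 16
Best route has total 8.

8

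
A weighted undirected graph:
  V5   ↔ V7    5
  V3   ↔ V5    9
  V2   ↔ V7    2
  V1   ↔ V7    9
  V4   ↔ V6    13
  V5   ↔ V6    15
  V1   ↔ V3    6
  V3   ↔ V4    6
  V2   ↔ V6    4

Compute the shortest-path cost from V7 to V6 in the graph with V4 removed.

Candidate routes:
V7-V5-V6: 5 + 15 = 20
V7-V2-V6: 2 + 4 = 6
V7-V1-V3-V5-V6: 9 + 6 + 9 + 15 = 39
Best route has total 6.

6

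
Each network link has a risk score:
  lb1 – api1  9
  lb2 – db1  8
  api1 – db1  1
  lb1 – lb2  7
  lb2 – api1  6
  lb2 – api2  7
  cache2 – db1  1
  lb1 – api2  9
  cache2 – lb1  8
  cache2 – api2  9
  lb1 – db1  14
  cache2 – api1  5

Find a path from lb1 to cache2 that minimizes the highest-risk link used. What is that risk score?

7

Comparing a few candidate routes:
lb1 → lb2 → api1 → db1 → cache2: max(7, 6, 1, 1) = 7
lb1 → lb2 → db1 → cache2: max(7, 8, 1) = 8
lb1 → cache2: max(8) = 8
lb1 → lb2 → db1 → api1 → cache2: max(7, 8, 1, 5) = 8
lb1 → lb2 → api1 → cache2: max(7, 6, 5) = 7
Smallest bottleneck: 7.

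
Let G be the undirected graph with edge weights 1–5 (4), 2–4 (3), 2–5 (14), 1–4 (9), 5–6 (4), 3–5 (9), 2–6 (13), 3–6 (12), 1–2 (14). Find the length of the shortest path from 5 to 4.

13

Comparing a few candidate routes:
5 → 1 → 2 → 4: 4 + 14 + 3 = 21
5 → 1 → 4: 4 + 9 = 13
5 → 2 → 1 → 4: 14 + 14 + 9 = 37
5 → 6 → 2 → 4: 4 + 13 + 3 = 20
5 → 2 → 4: 14 + 3 = 17
Shortest: 13.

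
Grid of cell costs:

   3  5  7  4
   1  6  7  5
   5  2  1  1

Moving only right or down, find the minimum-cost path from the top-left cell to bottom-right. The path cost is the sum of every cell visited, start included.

Path r0c0 r1c0 r2c0 r2c1 r2c2 r2c3: 3 + 1 + 5 + 2 + 1 + 1 = 13.
(Top row then right column would cost 25.)

13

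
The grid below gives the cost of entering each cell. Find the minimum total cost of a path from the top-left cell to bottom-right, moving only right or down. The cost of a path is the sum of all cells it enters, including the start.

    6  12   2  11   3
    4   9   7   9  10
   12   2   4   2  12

39

Path r0c0 -> r1c0 -> r1c1 -> r2c1 -> r2c2 -> r2c3 -> r2c4: 6 + 4 + 9 + 2 + 4 + 2 + 12 = 39.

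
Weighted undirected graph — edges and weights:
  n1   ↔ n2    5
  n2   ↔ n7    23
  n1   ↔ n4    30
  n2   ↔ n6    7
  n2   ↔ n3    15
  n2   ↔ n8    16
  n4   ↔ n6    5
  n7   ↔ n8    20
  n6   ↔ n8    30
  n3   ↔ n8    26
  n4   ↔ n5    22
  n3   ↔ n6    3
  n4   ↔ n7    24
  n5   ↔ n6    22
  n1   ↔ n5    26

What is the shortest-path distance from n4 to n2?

A few of the n4→n2 routes:
n4 → n1 → n2: 30 + 5 = 35
n4 → n6 → n2: 5 + 7 = 12
n4 → n7 → n2: 24 + 23 = 47
n4 → n6 → n3 → n2: 5 + 3 + 15 = 23
n4 → n6 → n3 → n8 → n2: 5 + 3 + 26 + 16 = 50
Shortest: 12.

12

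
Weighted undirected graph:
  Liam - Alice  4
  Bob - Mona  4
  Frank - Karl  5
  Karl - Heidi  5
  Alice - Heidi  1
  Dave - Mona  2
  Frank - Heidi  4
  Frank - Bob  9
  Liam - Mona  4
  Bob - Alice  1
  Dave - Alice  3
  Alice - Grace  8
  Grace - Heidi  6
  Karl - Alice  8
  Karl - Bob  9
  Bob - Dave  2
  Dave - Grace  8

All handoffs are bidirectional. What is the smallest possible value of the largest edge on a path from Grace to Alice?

Checking several routes:
Grace -> Dave -> Mona -> Bob -> Alice: max(8, 2, 4, 1) = 8
Grace -> Dave -> Alice: max(8, 3) = 8
Grace -> Dave -> Mona -> Liam -> Alice: max(8, 2, 4, 4) = 8
Grace -> Heidi -> Alice: max(6, 1) = 6
Best route has worst link 6.

6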